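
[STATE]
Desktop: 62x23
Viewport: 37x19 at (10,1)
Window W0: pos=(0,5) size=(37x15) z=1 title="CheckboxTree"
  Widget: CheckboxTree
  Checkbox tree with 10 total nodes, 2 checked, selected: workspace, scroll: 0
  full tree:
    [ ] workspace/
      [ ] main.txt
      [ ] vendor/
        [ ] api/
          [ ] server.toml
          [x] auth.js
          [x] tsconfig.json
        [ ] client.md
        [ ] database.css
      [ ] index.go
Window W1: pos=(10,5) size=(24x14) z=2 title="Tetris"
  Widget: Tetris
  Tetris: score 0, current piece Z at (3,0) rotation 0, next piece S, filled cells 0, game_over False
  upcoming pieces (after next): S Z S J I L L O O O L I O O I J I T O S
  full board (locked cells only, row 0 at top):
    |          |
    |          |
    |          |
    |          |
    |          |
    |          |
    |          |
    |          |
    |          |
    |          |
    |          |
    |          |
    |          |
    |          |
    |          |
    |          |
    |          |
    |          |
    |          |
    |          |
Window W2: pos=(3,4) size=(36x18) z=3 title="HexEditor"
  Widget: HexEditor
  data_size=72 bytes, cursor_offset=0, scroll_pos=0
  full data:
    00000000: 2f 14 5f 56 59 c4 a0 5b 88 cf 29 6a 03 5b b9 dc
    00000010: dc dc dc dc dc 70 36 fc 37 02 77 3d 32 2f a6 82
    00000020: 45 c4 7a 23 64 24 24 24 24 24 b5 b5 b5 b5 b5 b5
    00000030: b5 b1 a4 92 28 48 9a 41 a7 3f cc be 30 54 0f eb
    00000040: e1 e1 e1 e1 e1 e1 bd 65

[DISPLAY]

                                     
                                     
                                     
━━━━━━━━━━━━━━━━━━━━━━━━━━━━┓        
itor                        ┃        
────────────────────────────┨        
00  2F 14 5f 56 59 c4 a0 5b ┃        
10  dc dc dc dc dc 70 36 fc ┃        
20  45 c4 7a 23 64 24 24 24 ┃        
30  b5 b1 a4 92 28 48 9a 41 ┃        
40  e1 e1 e1 e1 e1 e1 bd 65 ┃        
                            ┃        
                            ┃        
                            ┃        
                            ┃        
                            ┃        
                            ┃        
                            ┃        
                            ┃        


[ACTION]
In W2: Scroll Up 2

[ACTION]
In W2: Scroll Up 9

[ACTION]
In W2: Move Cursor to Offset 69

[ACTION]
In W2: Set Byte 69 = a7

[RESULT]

                                     
                                     
                                     
━━━━━━━━━━━━━━━━━━━━━━━━━━━━┓        
itor                        ┃        
────────────────────────────┨        
00  2f 14 5f 56 59 c4 a0 5b ┃        
10  dc dc dc dc dc 70 36 fc ┃        
20  45 c4 7a 23 64 24 24 24 ┃        
30  b5 b1 a4 92 28 48 9a 41 ┃        
40  e1 e1 e1 e1 e1 A7 bd 65 ┃        
                            ┃        
                            ┃        
                            ┃        
                            ┃        
                            ┃        
                            ┃        
                            ┃        
                            ┃        


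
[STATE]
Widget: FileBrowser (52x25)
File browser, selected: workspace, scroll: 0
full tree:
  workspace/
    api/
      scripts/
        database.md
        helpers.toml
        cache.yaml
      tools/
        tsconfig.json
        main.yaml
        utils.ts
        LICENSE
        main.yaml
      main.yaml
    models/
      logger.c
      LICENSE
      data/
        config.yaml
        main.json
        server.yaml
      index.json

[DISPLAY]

> [-] workspace/                                    
    [+] api/                                        
    [+] models/                                     
                                                    
                                                    
                                                    
                                                    
                                                    
                                                    
                                                    
                                                    
                                                    
                                                    
                                                    
                                                    
                                                    
                                                    
                                                    
                                                    
                                                    
                                                    
                                                    
                                                    
                                                    
                                                    


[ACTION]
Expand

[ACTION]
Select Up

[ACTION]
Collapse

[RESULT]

> [+] workspace/                                    
                                                    
                                                    
                                                    
                                                    
                                                    
                                                    
                                                    
                                                    
                                                    
                                                    
                                                    
                                                    
                                                    
                                                    
                                                    
                                                    
                                                    
                                                    
                                                    
                                                    
                                                    
                                                    
                                                    
                                                    


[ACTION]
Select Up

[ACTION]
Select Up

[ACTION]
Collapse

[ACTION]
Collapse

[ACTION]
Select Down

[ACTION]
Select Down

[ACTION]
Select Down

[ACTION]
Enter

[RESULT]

> [-] workspace/                                    
    [+] api/                                        
    [+] models/                                     
                                                    
                                                    
                                                    
                                                    
                                                    
                                                    
                                                    
                                                    
                                                    
                                                    
                                                    
                                                    
                                                    
                                                    
                                                    
                                                    
                                                    
                                                    
                                                    
                                                    
                                                    
                                                    


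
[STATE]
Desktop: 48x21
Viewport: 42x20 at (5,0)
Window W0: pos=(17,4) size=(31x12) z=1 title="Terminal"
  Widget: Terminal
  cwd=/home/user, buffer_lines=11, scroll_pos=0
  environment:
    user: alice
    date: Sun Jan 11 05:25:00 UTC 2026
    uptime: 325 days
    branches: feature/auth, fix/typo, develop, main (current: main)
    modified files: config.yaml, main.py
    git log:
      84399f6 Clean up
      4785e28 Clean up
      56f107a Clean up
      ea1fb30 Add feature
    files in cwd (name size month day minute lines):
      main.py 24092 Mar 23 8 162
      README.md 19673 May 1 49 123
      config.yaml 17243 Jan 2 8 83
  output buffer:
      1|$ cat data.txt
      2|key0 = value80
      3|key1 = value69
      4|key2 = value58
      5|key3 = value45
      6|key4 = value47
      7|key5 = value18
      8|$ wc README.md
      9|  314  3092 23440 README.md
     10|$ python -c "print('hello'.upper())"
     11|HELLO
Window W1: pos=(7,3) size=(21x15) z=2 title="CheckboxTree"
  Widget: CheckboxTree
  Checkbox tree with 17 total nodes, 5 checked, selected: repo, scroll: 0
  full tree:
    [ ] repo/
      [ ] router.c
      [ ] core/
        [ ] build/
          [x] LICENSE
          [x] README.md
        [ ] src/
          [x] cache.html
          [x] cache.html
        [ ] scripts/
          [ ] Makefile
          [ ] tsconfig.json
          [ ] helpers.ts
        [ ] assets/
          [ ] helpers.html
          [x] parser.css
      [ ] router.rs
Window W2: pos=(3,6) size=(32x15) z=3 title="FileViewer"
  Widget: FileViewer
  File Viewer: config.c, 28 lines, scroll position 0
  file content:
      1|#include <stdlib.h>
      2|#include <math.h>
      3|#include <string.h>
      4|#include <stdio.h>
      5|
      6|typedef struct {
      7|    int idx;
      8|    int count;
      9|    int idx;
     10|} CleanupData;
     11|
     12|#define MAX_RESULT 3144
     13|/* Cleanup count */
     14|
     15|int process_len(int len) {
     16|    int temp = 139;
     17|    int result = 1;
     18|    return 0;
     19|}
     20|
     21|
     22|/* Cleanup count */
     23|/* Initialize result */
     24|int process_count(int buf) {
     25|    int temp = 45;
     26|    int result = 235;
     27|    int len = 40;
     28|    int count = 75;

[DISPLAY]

                                          
                                          
                                          
  ┏━━━━━━━━━━━━━━━━━━━┓                   
  ┃ CheckboxTree      ┃━━━━━━━━━━━━━━━━━━━
  ┠───────────────────┨                   
━━━━━━━━━━━━━━━━━━━━━━━━━━━━━┓────────────
FileViewer                   ┃            
─────────────────────────────┨            
include <stdlib.h>          ▲┃            
include <math.h>            █┃            
include <string.h>          ░┃            
include <stdio.h>           ░┃            
                            ░┃            
ypedef struct {             ░┃            
   int idx;                 ░┃━━━━━━━━━━━━
   int count;               ░┃            
   int idx;                 ░┃            
 CleanupData;               ░┃            
                            ▼┃            


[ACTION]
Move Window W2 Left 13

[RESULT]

                                          
                                          
                                          
  ┏━━━━━━━━━━━━━━━━━━━┓                   
  ┃ CheckboxTree      ┃━━━━━━━━━━━━━━━━━━━
  ┠───────────────────┨                   
━━━━━━━━━━━━━━━━━━━━━━━━━━┓───────────────
eViewer                   ┃               
──────────────────────────┨               
lude <stdlib.h>          ▲┃               
lude <math.h>            █┃               
lude <string.h>          ░┃               
lude <stdio.h>           ░┃               
                         ░┃               
def struct {             ░┃               
int idx;                 ░┃━━━━━━━━━━━━━━━
int count;               ░┃               
int idx;                 ░┃               
eanupData;               ░┃               
                         ▼┃               


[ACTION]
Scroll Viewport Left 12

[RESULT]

                                          
                                          
                                          
       ┏━━━━━━━━━━━━━━━━━━━┓              
       ┃ CheckboxTree      ┃━━━━━━━━━━━━━━
       ┠───────────────────┨              
┏━━━━━━━━━━━━━━━━━━━━━━━━━━━━━━┓──────────
┃ FileViewer                   ┃          
┠──────────────────────────────┨          
┃#include <stdlib.h>          ▲┃          
┃#include <math.h>            █┃          
┃#include <string.h>          ░┃          
┃#include <stdio.h>           ░┃          
┃                             ░┃          
┃typedef struct {             ░┃          
┃    int idx;                 ░┃━━━━━━━━━━
┃    int count;               ░┃          
┃    int idx;                 ░┃          
┃} CleanupData;               ░┃          
┃                             ▼┃          


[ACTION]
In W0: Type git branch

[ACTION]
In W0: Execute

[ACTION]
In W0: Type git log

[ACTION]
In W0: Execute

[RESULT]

                                          
                                          
                                          
       ┏━━━━━━━━━━━━━━━━━━━┓              
       ┃ CheckboxTree      ┃━━━━━━━━━━━━━━
       ┠───────────────────┨              
┏━━━━━━━━━━━━━━━━━━━━━━━━━━━━━━┓──────────
┃ FileViewer                   ┃          
┠──────────────────────────────┨          
┃#include <stdlib.h>          ▲┃          
┃#include <math.h>            █┃up        
┃#include <string.h>          ░┃up        
┃#include <stdio.h>           ░┃up        
┃                             ░┃ature     
┃typedef struct {             ░┃          
┃    int idx;                 ░┃━━━━━━━━━━
┃    int count;               ░┃          
┃    int idx;                 ░┃          
┃} CleanupData;               ░┃          
┃                             ▼┃          


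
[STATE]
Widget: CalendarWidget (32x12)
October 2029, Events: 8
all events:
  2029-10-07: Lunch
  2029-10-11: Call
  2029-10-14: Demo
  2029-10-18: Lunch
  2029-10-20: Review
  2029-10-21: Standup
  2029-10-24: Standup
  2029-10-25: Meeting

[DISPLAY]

          October 2029          
Mo Tu We Th Fr Sa Su            
 1  2  3  4  5  6  7*           
 8  9 10 11* 12 13 14*          
15 16 17 18* 19 20* 21*         
22 23 24* 25* 26 27 28          
29 30 31                        
                                
                                
                                
                                
                                


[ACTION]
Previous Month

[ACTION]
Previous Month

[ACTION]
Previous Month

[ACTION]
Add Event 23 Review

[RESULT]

           July 2029            
Mo Tu We Th Fr Sa Su            
                   1            
 2  3  4  5  6  7  8            
 9 10 11 12 13 14 15            
16 17 18 19 20 21 22            
23* 24 25 26 27 28 29           
30 31                           
                                
                                
                                
                                


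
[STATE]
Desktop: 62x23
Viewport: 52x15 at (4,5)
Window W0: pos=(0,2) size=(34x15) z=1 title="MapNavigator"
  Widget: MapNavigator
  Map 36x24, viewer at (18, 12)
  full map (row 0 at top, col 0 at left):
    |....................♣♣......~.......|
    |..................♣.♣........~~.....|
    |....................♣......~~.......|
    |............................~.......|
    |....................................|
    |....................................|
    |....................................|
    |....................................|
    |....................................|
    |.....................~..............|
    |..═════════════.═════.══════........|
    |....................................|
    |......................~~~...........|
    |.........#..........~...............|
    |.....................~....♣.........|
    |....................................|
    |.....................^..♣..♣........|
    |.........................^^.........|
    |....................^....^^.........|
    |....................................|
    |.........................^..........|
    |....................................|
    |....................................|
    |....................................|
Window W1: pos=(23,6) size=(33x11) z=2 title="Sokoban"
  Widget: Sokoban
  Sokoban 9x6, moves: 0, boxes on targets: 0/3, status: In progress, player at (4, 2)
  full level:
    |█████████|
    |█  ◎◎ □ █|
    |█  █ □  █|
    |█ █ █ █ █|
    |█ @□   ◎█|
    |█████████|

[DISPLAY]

.............................┃                      
...................┏━━━━━━━━━━━━━━━━━━━━━━━━━━━━━━━┓
................~..┃ Sokoban                       ┃
══════════.═════.══┠───────────────────────────────┨
...................┃█████████                      ┃
.............@...~~┃█  ◎◎ □ █                      ┃
....#..........~...┃█  █ □  █                      ┃
................~..┃█ █ █ █ █                      ┃
...................┃█ @□   ◎█                      ┃
................^..┃█████████                      ┃
...................┃Moves: 0  0/3                  ┃
━━━━━━━━━━━━━━━━━━━┗━━━━━━━━━━━━━━━━━━━━━━━━━━━━━━━┛
                                                    
                                                    
                                                    


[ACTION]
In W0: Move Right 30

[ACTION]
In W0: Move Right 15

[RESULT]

..............               ┃                      
..............     ┏━━━━━━━━━━━━━━━━━━━━━━━━━━━━━━━┓
..............     ┃ Sokoban                       ┃
══════........     ┠───────────────────────────────┨
..............     ┃█████████                      ┃
~~~..........@     ┃█  ◎◎ □ █                      ┃
..............     ┃█  █ □  █                      ┃
....♣.........     ┃█ █ █ █ █                      ┃
..............     ┃█ @□   ◎█                      ┃
..♣..♣........     ┃█████████                      ┃
...^^.........     ┃Moves: 0  0/3                  ┃
━━━━━━━━━━━━━━━━━━━┗━━━━━━━━━━━━━━━━━━━━━━━━━━━━━━━┛
                                                    
                                                    
                                                    


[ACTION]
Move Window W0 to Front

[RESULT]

..............               ┃                      
..............               ┃━━━━━━━━━━━━━━━━━━━━━┓
..............               ┃                     ┃
══════........               ┃─────────────────────┨
..............               ┃                     ┃
~~~..........@               ┃                     ┃
..............               ┃                     ┃
....♣.........               ┃                     ┃
..............               ┃                     ┃
..♣..♣........               ┃                     ┃
...^^.........               ┃0/3                  ┃
━━━━━━━━━━━━━━━━━━━━━━━━━━━━━┛━━━━━━━━━━━━━━━━━━━━━┛
                                                    
                                                    
                                                    


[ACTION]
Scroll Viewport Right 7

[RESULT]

........               ┃                            
........               ┃━━━━━━━━━━━━━━━━━━━━━┓      
........               ┃                     ┃      
........               ┃─────────────────────┨      
........               ┃                     ┃      
.......@               ┃                     ┃      
........               ┃                     ┃      
........               ┃                     ┃      
........               ┃                     ┃      
........               ┃                     ┃      
........               ┃0/3                  ┃      
━━━━━━━━━━━━━━━━━━━━━━━┛━━━━━━━━━━━━━━━━━━━━━┛      
                                                    
                                                    
                                                    


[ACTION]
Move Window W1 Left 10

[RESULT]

........               ┃                            
........               ┃━━━━━━━━━━━┓                
........               ┃           ┃                
........               ┃───────────┨                
........               ┃           ┃                
.......@               ┃           ┃                
........               ┃           ┃                
........               ┃           ┃                
........               ┃           ┃                
........               ┃           ┃                
........               ┃           ┃                
━━━━━━━━━━━━━━━━━━━━━━━┛━━━━━━━━━━━┛                
                                                    
                                                    
                                                    


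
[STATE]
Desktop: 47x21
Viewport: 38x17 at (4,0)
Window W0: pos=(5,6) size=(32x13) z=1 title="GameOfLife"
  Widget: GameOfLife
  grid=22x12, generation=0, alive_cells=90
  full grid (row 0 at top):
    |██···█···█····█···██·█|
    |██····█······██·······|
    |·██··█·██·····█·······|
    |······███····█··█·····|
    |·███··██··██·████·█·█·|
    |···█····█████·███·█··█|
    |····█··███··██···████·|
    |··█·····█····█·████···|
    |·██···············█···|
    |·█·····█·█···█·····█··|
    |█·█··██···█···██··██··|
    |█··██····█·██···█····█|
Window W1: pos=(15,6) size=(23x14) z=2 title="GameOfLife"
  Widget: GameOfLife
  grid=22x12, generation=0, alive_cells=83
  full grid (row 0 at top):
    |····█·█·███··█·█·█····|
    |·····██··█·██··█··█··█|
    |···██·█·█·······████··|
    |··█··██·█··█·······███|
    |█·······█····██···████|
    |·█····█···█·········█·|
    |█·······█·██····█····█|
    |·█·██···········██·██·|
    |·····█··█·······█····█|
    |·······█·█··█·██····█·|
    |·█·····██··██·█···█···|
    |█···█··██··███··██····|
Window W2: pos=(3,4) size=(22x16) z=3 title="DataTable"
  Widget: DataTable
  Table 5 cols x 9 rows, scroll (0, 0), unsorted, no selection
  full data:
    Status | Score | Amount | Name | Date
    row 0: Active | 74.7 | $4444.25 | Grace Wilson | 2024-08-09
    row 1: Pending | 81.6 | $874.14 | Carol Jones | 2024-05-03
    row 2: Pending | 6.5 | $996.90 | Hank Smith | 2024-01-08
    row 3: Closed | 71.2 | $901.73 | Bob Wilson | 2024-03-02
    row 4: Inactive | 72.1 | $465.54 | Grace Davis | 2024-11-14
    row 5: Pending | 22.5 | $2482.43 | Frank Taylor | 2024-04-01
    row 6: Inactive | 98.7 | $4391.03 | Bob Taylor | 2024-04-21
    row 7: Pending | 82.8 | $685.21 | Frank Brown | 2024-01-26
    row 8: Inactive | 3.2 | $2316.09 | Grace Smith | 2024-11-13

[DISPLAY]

                                      
                                      
                                      
                                      
━━━━━━━━━━━━━━━━━━━━┓                 
 DataTable          ┃                 
────────────────────┨━━━━━━━━━━━━┓    
Status  │Score│Amoun┃fe          ┃    
────────┼─────┼─────┃────────────┨    
Active  │74.7 │$4444┃            ┃    
Pending │81.6 │$874.┃█·██··█··█··┃    
Pending │6.5  │$996.┃·······████·┃    
Closed  │71.2 │$901.┃··█·······██┃    
Inactive│72.1 │$465.┃····██···███┃    
Pending │22.5 │$2482┃·█·········█┃    
Inactive│98.7 │$4391┃·██····█····┃    
Pending │82.8 │$685.┃·······██·██┃    


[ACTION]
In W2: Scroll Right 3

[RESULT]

                                      
                                      
                                      
                                      
━━━━━━━━━━━━━━━━━━━━┓                 
 DataTable          ┃                 
────────────────────┨━━━━━━━━━━━━┓    
tus  │Score│Amount  ┃fe          ┃    
─────┼─────┼────────┃────────────┨    
ive  │74.7 │$4444.25┃            ┃    
ding │81.6 │$874.14 ┃█·██··█··█··┃    
ding │6.5  │$996.90 ┃·······████·┃    
sed  │71.2 │$901.73 ┃··█·······██┃    
ctive│72.1 │$465.54 ┃····██···███┃    
ding │22.5 │$2482.43┃·█·········█┃    
ctive│98.7 │$4391.03┃·██····█····┃    
ding │82.8 │$685.21 ┃·······██·██┃    


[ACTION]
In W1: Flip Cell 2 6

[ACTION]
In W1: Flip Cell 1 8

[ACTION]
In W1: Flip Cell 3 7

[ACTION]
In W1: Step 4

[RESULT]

                                      
                                      
                                      
                                      
━━━━━━━━━━━━━━━━━━━━┓                 
 DataTable          ┃                 
────────────────────┨━━━━━━━━━━━━┓    
tus  │Score│Amount  ┃fe          ┃    
─────┼─────┼────────┃────────────┨    
ive  │74.7 │$4444.25┃            ┃    
ding │81.6 │$874.14 ┃█······██···┃    
ding │6.5  │$996.90 ┃·····█··█···┃    
sed  │71.2 │$901.73 ┃·····█···█··┃    
ctive│72.1 │$465.54 ┃·········█··┃    
ding │22.5 │$2482.43┃█······█····┃    
ctive│98.7 │$4391.03┃█·····█·█·██┃    
ding │82.8 │$685.21 ┃····█·█·█···┃    


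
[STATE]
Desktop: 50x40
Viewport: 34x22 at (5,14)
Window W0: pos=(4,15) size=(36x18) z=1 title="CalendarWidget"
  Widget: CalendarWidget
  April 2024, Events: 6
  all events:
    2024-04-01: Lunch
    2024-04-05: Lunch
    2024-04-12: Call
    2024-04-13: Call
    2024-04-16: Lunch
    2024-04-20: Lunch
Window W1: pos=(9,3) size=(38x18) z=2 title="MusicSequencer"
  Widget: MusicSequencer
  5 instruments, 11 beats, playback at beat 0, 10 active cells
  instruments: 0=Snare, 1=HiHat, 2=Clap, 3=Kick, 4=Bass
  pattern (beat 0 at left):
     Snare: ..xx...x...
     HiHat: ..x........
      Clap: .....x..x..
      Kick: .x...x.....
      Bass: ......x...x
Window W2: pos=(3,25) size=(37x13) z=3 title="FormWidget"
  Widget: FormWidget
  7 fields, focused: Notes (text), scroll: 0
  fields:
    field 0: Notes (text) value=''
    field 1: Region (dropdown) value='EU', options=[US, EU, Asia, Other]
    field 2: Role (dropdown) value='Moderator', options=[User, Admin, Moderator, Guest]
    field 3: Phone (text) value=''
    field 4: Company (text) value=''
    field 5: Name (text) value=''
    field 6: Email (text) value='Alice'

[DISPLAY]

    ┃                             
━━━━┃                             
 Cal┃                             
────┃                             
    ┃                             
Mo T┃                             
 1* ┗━━━━━━━━━━━━━━━━━━━━━━━━━━━━━
 8  9 10 11 12* 13* 14            
15 16* 17 18 19 20* 21            
22 23 24 25 26 27 28              
29 30                             
━━━━━━━━━━━━━━━━━━━━━━━━━━━━━━━━━━
FormWidget                        
──────────────────────────────────
 Notes:      [                   ]
 Region:     [EU                ▼]
 Role:       [Moderator         ▼]
 Phone:      [                   ]
 Company:    [                   ]
 Name:       [                   ]
 Email:      [Alice              ]
                                  


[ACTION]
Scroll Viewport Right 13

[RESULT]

                              ┃   
                              ┃   
                              ┃   
                              ┃   
                              ┃   
                              ┃   
━━━━━━━━━━━━━━━━━━━━━━━━━━━━━━┛   
 12* 13* 14            ┃          
8 19 20* 21            ┃          
 26 27 28              ┃          
                       ┃          
━━━━━━━━━━━━━━━━━━━━━━━┓          
                       ┃          
───────────────────────┨          
  [                   ]┃          
  [EU                ▼]┃          
  [Moderator         ▼]┃          
  [                   ]┃          
  [                   ]┃          
  [                   ]┃          
  [Alice              ]┃          
                       ┃          


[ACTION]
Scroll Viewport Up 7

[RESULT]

··██···█···                   ┃   
··█········                   ┃   
·····█··█··                   ┃   
·█···█·····                   ┃   
······█···█                   ┃   
                              ┃   
                              ┃   
                              ┃   
                              ┃   
                              ┃   
                              ┃   
                              ┃   
                              ┃   
━━━━━━━━━━━━━━━━━━━━━━━━━━━━━━┛   
 12* 13* 14            ┃          
8 19 20* 21            ┃          
 26 27 28              ┃          
                       ┃          
━━━━━━━━━━━━━━━━━━━━━━━┓          
                       ┃          
───────────────────────┨          
  [                   ]┃          


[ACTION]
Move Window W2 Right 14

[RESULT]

··██···█···                   ┃   
··█········                   ┃   
·····█··█··                   ┃   
·█···█·····                   ┃   
······█···█                   ┃   
                              ┃   
                              ┃   
                              ┃   
                              ┃   
                              ┃   
                              ┃   
                              ┃   
                              ┃   
━━━━━━━━━━━━━━━━━━━━━━━━━━━━━━┛   
 12* 13* 14            ┃          
8 19 20* 21            ┃          
 26 27 28              ┃          
                       ┃          
━━━━━━━━━━━━━━━━━━━━━━━━━━━━━━━━━┓
ormWidget                        ┃
─────────────────────────────────┨
Notes:      [                   ]┃


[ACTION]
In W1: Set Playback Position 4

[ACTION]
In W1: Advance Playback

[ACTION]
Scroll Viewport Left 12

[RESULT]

     ┃ Snare··██···█···           
     ┃ HiHat··█········           
     ┃  Clap·····█··█··           
     ┃  Kick·█···█·····           
     ┃  Bass······█···█           
     ┃                            
     ┃                            
     ┃                            
┏━━━━┃                            
┃ Cal┃                            
┠────┃                            
┃    ┃                            
┃Mo T┃                            
┃ 1* ┗━━━━━━━━━━━━━━━━━━━━━━━━━━━━
┃ 8  9 10 11 12* 13* 14           
┃15 16* 17 18 19 20* 21           
┃22 23 24 25 26 27 28             
┃29 30                            
┃        ┏━━━━━━━━━━━━━━━━━━━━━━━━
┃        ┃ FormWidget             
┃        ┠────────────────────────
┃        ┃> Notes:      [         


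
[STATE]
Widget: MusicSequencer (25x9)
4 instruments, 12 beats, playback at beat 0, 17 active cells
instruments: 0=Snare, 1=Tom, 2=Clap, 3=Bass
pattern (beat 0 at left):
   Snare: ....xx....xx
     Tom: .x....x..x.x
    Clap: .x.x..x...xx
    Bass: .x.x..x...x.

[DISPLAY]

      ▼12345678901       
 Snare····██····██       
   Tom·█····█··█·█       
  Clap·█·█··█···██       
  Bass·█·█··█···█·       
                         
                         
                         
                         


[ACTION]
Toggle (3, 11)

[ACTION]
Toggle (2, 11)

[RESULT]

      ▼12345678901       
 Snare····██····██       
   Tom·█····█··█·█       
  Clap·█·█··█···█·       
  Bass·█·█··█···██       
                         
                         
                         
                         


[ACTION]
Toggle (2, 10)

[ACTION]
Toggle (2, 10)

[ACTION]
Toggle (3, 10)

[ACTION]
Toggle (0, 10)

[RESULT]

      ▼12345678901       
 Snare····██·····█       
   Tom·█····█··█·█       
  Clap·█·█··█···█·       
  Bass·█·█··█····█       
                         
                         
                         
                         


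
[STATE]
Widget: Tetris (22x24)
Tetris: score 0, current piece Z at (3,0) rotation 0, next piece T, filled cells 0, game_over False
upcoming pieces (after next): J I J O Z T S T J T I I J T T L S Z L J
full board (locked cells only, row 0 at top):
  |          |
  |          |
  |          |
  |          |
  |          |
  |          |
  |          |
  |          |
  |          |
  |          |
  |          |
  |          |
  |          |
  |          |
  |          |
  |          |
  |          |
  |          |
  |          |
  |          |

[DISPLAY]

   ▓▓     │Next:      
    ▓▓    │ ▒         
          │▒▒▒        
          │           
          │           
          │           
          │Score:     
          │0          
          │           
          │           
          │           
          │           
          │           
          │           
          │           
          │           
          │           
          │           
          │           
          │           
          │           
          │           
          │           
          │           


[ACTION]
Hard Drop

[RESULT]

    ▒     │Next:      
   ▒▒▒    │█          
          │███        
          │           
          │           
          │           
          │Score:     
          │0          
          │           
          │           
          │           
          │           
          │           
          │           
          │           
          │           
          │           
          │           
   ▓▓     │           
    ▓▓    │           
          │           
          │           
          │           
          │           


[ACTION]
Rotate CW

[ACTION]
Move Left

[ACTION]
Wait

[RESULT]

          │Next:      
  ▒       │█          
  ▒▒      │███        
  ▒       │           
          │           
          │           
          │Score:     
          │0          
          │           
          │           
          │           
          │           
          │           
          │           
          │           
          │           
          │           
          │           
   ▓▓     │           
    ▓▓    │           
          │           
          │           
          │           
          │           


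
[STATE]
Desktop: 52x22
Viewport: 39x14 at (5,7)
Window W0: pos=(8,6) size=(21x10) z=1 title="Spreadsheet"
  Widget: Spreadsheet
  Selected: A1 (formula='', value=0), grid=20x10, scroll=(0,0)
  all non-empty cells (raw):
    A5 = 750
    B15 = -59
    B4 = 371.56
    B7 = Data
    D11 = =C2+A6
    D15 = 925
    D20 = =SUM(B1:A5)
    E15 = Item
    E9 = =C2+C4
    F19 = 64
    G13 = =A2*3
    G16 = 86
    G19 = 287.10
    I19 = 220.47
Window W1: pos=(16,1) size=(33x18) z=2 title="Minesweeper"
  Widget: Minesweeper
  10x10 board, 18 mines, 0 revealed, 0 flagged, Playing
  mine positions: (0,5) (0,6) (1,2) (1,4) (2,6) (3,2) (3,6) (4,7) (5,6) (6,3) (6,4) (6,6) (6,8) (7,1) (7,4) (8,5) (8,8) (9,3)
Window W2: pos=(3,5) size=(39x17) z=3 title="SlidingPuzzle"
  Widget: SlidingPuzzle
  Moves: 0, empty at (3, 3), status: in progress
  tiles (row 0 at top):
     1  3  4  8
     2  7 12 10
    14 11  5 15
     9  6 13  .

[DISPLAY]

────────────────────────────────────┨  
────┬────┬────┬────┐                ┃  
  1 │  3 │  4 │  8 │                ┃  
────┼────┼────┼────┤                ┃  
  2 │  7 │ 12 │ 10 │                ┃  
────┼────┼────┼────┤                ┃  
 14 │ 11 │  5 │ 15 │                ┃  
────┼────┼────┼────┤                ┃  
  9 │  6 │ 13 │    │                ┃  
────┴────┴────┴────┘                ┃  
oves: 0                             ┃  
                                    ┃━━
                                    ┃  
                                    ┃  


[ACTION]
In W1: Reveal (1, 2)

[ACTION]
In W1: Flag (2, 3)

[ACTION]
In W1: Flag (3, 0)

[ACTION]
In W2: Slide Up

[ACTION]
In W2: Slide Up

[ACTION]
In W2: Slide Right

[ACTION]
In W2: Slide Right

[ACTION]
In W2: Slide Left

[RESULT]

────────────────────────────────────┨  
────┬────┬────┬────┐                ┃  
  1 │  3 │  4 │  8 │                ┃  
────┼────┼────┼────┤                ┃  
  2 │  7 │ 12 │ 10 │                ┃  
────┼────┼────┼────┤                ┃  
 14 │ 11 │  5 │ 15 │                ┃  
────┼────┼────┼────┤                ┃  
  9 │  6 │    │ 13 │                ┃  
────┴────┴────┴────┘                ┃  
oves: 3                             ┃  
                                    ┃━━
                                    ┃  
                                    ┃  
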